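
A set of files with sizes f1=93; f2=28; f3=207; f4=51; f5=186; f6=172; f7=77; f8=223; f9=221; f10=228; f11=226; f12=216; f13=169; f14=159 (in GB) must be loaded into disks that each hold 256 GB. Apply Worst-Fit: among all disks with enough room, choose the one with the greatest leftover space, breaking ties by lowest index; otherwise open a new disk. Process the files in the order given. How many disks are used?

11

disk 1: place f1 (93 GB), 163 GB left
disk 1: place f2 (28 GB), 135 GB left
disk 2: place f3 (207 GB), 49 GB left
disk 1: place f4 (51 GB), 84 GB left
disk 3: place f5 (186 GB), 70 GB left
disk 4: place f6 (172 GB), 84 GB left
disk 1: place f7 (77 GB), 7 GB left
disk 5: place f8 (223 GB), 33 GB left
disk 6: place f9 (221 GB), 35 GB left
disk 7: place f10 (228 GB), 28 GB left
disk 8: place f11 (226 GB), 30 GB left
disk 9: place f12 (216 GB), 40 GB left
disk 10: place f13 (169 GB), 87 GB left
disk 11: place f14 (159 GB), 97 GB left
Final disks: [93,28,51,77] [207] [186] [172] [223] [221] [228] [226] [216] [169] [159].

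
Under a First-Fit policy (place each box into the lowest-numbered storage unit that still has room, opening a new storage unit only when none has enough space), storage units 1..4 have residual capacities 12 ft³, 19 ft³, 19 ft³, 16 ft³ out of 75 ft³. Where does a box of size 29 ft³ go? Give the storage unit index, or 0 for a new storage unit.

No storage unit has ≥ 29 ft³ free, so a new storage unit is opened.

0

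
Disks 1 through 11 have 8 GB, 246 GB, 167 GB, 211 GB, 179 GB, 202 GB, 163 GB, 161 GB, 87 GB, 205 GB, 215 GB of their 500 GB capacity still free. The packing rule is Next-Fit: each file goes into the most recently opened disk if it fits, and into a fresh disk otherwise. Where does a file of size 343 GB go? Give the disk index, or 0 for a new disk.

0

Next-Fit only looks at disk 11, which has 215 GB free.
343 GB does not fit, so a new disk is opened.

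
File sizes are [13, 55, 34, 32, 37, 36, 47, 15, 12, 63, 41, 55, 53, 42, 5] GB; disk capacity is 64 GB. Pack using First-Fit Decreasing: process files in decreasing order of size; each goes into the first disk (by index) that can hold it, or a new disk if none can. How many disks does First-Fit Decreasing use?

11 disks

Sorted descending: 63, 55, 55, 53, 47, 42, 41, 37, 36, 34, 32, 15, 13, 12, 5.
disk 1: place 63 GB, 1 GB left
disk 2: place 55 GB, 9 GB left
disk 3: place 55 GB, 9 GB left
disk 4: place 53 GB, 11 GB left
disk 5: place 47 GB, 17 GB left
disk 6: place 42 GB, 22 GB left
disk 7: place 41 GB, 23 GB left
disk 8: place 37 GB, 27 GB left
disk 9: place 36 GB, 28 GB left
disk 10: place 34 GB, 30 GB left
disk 11: place 32 GB, 32 GB left
disk 5: place 15 GB, 2 GB left
disk 6: place 13 GB, 9 GB left
disk 7: place 12 GB, 11 GB left
disk 2: place 5 GB, 4 GB left
Final disks: [63] [55,5] [55] [53] [47,15] [42,13] [41,12] [37] [36] [34] [32].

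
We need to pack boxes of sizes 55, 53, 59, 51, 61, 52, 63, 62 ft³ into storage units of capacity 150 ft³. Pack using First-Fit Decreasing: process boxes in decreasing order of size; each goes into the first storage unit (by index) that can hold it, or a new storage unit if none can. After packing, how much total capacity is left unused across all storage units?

Sorted descending: 63, 62, 61, 59, 55, 53, 52, 51.
63 ft³ → storage unit 1 (remaining 87 ft³)
62 ft³ → storage unit 1 (remaining 25 ft³)
61 ft³ → storage unit 2 (remaining 89 ft³)
59 ft³ → storage unit 2 (remaining 30 ft³)
55 ft³ → storage unit 3 (remaining 95 ft³)
53 ft³ → storage unit 3 (remaining 42 ft³)
52 ft³ → storage unit 4 (remaining 98 ft³)
51 ft³ → storage unit 4 (remaining 47 ft³)
4 storage units × 150 ft³ = 600 ft³; used 456 ft³; unused 144 ft³.

144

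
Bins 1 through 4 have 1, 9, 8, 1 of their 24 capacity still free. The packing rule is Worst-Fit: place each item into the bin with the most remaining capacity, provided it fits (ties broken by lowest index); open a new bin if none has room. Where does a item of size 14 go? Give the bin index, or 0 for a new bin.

No bin has ≥ 14 free, so a new bin is opened.

0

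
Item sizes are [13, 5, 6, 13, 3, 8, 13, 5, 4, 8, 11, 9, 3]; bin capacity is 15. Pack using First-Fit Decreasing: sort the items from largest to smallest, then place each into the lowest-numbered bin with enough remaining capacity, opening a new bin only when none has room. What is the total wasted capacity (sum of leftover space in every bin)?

19

Sorted descending: 13, 13, 13, 11, 9, 8, 8, 6, 5, 5, 4, 3, 3.
13 → bin 1 (remaining 2)
13 → bin 2 (remaining 2)
13 → bin 3 (remaining 2)
11 → bin 4 (remaining 4)
9 → bin 5 (remaining 6)
8 → bin 6 (remaining 7)
8 → bin 7 (remaining 7)
6 → bin 5 (remaining 0)
5 → bin 6 (remaining 2)
5 → bin 7 (remaining 2)
4 → bin 4 (remaining 0)
3 → bin 8 (remaining 12)
3 → bin 8 (remaining 9)
8 bins × 15 = 120; used 101; unused 19.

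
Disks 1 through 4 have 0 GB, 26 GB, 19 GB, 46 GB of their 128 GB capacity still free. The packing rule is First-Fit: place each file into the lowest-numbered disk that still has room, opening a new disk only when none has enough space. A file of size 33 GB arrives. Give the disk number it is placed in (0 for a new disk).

Disks with room: disk 4 (46 GB).
The first with room is disk 4.

4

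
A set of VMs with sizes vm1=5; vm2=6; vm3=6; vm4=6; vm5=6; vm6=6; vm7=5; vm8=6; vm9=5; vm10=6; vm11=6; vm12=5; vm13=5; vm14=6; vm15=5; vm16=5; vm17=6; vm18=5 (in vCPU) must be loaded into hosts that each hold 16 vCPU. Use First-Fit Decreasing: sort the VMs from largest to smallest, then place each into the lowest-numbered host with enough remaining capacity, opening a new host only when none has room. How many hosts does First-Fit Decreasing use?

8

Sorted descending: 6, 6, 6, 6, 6, 6, 6, 6, 6, 6, 5, 5, 5, 5, 5, 5, 5, 5.
host 1: place 6 vCPU, 10 vCPU left
host 1: place 6 vCPU, 4 vCPU left
host 2: place 6 vCPU, 10 vCPU left
host 2: place 6 vCPU, 4 vCPU left
host 3: place 6 vCPU, 10 vCPU left
host 3: place 6 vCPU, 4 vCPU left
host 4: place 6 vCPU, 10 vCPU left
host 4: place 6 vCPU, 4 vCPU left
host 5: place 6 vCPU, 10 vCPU left
host 5: place 6 vCPU, 4 vCPU left
host 6: place 5 vCPU, 11 vCPU left
host 6: place 5 vCPU, 6 vCPU left
host 6: place 5 vCPU, 1 vCPU left
host 7: place 5 vCPU, 11 vCPU left
host 7: place 5 vCPU, 6 vCPU left
host 7: place 5 vCPU, 1 vCPU left
host 8: place 5 vCPU, 11 vCPU left
host 8: place 5 vCPU, 6 vCPU left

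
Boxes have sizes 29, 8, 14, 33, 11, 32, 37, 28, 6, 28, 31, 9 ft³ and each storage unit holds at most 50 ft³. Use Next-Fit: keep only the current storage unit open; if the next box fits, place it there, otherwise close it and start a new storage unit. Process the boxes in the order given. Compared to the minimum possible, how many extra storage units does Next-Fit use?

Next-Fit: [29,8] [14,33] [11,32] [37] [28,6] [28] [31,9] → 7 storage units.
7 boxes exceed 25 ft³ (half the capacity), and no two of those can share a storage unit, so at least 7 storage units are needed.
So 7 is already optimal.

0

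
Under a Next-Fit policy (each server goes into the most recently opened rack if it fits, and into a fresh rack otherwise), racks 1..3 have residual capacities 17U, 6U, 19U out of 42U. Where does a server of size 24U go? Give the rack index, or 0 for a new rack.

0

Next-Fit only looks at rack 3, which has 19U free.
24U does not fit, so a new rack is opened.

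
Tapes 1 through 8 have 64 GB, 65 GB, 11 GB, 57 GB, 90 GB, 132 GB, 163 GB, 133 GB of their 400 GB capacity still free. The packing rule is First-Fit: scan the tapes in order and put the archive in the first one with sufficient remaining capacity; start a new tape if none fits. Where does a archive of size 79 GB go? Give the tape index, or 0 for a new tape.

Tapes with room: tape 5 (90 GB), tape 6 (132 GB), tape 7 (163 GB), tape 8 (133 GB).
The first with room is tape 5.

5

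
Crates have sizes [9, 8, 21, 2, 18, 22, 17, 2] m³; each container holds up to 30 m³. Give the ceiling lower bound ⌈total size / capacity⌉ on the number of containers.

4

Total size = 9 + 8 + 21 + 2 + 18 + 22 + 17 + 2 = 99 m³.
⌈99 / 30⌉ = 4.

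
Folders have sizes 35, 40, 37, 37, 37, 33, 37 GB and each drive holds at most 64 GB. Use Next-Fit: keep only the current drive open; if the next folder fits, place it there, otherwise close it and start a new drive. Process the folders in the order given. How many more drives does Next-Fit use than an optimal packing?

0

Next-Fit: [35] [40] [37] [37] [37] [33] [37] → 7 drives.
7 folders exceed 32 GB (half the capacity), and no two of those can share a drive, so at least 7 drives are needed.
So 7 is already optimal.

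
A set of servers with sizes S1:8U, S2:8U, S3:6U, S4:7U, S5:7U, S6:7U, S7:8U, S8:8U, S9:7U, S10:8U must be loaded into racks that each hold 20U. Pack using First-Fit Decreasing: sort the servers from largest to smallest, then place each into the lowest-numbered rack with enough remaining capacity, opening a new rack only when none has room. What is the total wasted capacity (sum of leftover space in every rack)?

Sorted descending: 8, 8, 8, 8, 8, 7, 7, 7, 7, 6.
Put 8U in rack 1; 12U remain.
Put 8U in rack 1; 4U remain.
Put 8U in rack 2; 12U remain.
Put 8U in rack 2; 4U remain.
Put 8U in rack 3; 12U remain.
Put 7U in rack 3; 5U remain.
Put 7U in rack 4; 13U remain.
Put 7U in rack 4; 6U remain.
Put 7U in rack 5; 13U remain.
Put 6U in rack 4; 0U remain.
5 racks × 20U = 100U; used 74U; unused 26U.

26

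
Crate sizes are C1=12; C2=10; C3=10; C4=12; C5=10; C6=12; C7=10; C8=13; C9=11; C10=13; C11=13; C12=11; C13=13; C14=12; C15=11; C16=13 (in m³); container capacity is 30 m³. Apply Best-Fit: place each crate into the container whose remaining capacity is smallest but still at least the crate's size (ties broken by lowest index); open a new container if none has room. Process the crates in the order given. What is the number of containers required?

8

C1 (12 m³) → container 1 (remaining 18 m³)
C2 (10 m³) → container 1 (remaining 8 m³)
C3 (10 m³) → container 2 (remaining 20 m³)
C4 (12 m³) → container 2 (remaining 8 m³)
C5 (10 m³) → container 3 (remaining 20 m³)
C6 (12 m³) → container 3 (remaining 8 m³)
C7 (10 m³) → container 4 (remaining 20 m³)
C8 (13 m³) → container 4 (remaining 7 m³)
C9 (11 m³) → container 5 (remaining 19 m³)
C10 (13 m³) → container 5 (remaining 6 m³)
C11 (13 m³) → container 6 (remaining 17 m³)
C12 (11 m³) → container 6 (remaining 6 m³)
C13 (13 m³) → container 7 (remaining 17 m³)
C14 (12 m³) → container 7 (remaining 5 m³)
C15 (11 m³) → container 8 (remaining 19 m³)
C16 (13 m³) → container 8 (remaining 6 m³)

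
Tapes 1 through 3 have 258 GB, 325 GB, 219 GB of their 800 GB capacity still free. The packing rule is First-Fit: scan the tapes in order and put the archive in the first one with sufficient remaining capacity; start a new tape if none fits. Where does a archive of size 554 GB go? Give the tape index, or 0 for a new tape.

0

No tape has ≥ 554 GB free, so a new tape is opened.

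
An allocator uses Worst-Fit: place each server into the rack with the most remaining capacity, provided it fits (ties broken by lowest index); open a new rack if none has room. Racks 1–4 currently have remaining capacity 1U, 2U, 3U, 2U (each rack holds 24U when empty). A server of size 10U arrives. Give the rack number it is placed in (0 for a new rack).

0

No rack has ≥ 10U free, so a new rack is opened.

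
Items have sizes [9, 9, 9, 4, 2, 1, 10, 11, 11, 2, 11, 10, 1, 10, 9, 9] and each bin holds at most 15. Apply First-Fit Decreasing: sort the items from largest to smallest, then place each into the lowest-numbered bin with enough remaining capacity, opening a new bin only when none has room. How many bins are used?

11 bins

Sorted descending: 11, 11, 11, 10, 10, 10, 9, 9, 9, 9, 9, 4, 2, 2, 1, 1.
bin 1: place 11, 4 left
bin 2: place 11, 4 left
bin 3: place 11, 4 left
bin 4: place 10, 5 left
bin 5: place 10, 5 left
bin 6: place 10, 5 left
bin 7: place 9, 6 left
bin 8: place 9, 6 left
bin 9: place 9, 6 left
bin 10: place 9, 6 left
bin 11: place 9, 6 left
bin 1: place 4, 0 left
bin 2: place 2, 2 left
bin 2: place 2, 0 left
bin 3: place 1, 3 left
bin 3: place 1, 2 left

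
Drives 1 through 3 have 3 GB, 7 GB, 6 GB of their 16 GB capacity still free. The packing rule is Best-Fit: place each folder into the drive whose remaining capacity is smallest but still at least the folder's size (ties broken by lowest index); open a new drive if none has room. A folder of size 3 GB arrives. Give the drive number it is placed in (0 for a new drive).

Drives with room: drive 1 (3 GB), drive 2 (7 GB), drive 3 (6 GB).
Tightest fit is drive 1 with 3 GB free.

1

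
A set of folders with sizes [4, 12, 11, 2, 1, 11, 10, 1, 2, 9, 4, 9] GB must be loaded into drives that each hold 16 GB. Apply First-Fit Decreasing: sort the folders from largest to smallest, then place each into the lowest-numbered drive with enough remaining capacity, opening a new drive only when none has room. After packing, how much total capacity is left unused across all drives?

20

Sorted descending: 12, 11, 11, 10, 9, 9, 4, 4, 2, 2, 1, 1.
Put 12 GB in drive 1; 4 GB remain.
Put 11 GB in drive 2; 5 GB remain.
Put 11 GB in drive 3; 5 GB remain.
Put 10 GB in drive 4; 6 GB remain.
Put 9 GB in drive 5; 7 GB remain.
Put 9 GB in drive 6; 7 GB remain.
Put 4 GB in drive 1; 0 GB remain.
Put 4 GB in drive 2; 1 GB remain.
Put 2 GB in drive 3; 3 GB remain.
Put 2 GB in drive 3; 1 GB remain.
Put 1 GB in drive 2; 0 GB remain.
Put 1 GB in drive 3; 0 GB remain.
6 drives × 16 GB = 96 GB; used 76 GB; unused 20 GB.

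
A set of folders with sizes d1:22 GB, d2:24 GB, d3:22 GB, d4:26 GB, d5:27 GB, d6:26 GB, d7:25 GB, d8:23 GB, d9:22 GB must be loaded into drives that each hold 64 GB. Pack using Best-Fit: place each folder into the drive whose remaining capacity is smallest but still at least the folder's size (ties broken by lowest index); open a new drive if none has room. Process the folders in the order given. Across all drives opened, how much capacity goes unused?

drive 1: place d1 (22 GB), 42 GB left
drive 1: place d2 (24 GB), 18 GB left
drive 2: place d3 (22 GB), 42 GB left
drive 2: place d4 (26 GB), 16 GB left
drive 3: place d5 (27 GB), 37 GB left
drive 3: place d6 (26 GB), 11 GB left
drive 4: place d7 (25 GB), 39 GB left
drive 4: place d8 (23 GB), 16 GB left
drive 5: place d9 (22 GB), 42 GB left
5 drives × 64 GB = 320 GB; used 217 GB; unused 103 GB.

103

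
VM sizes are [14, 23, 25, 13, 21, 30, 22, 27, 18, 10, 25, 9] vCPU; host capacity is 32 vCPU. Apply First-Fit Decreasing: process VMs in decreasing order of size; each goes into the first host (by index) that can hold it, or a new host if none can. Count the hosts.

Sorted descending: 30, 27, 25, 25, 23, 22, 21, 18, 14, 13, 10, 9.
host 1: place 30 vCPU, 2 vCPU left
host 2: place 27 vCPU, 5 vCPU left
host 3: place 25 vCPU, 7 vCPU left
host 4: place 25 vCPU, 7 vCPU left
host 5: place 23 vCPU, 9 vCPU left
host 6: place 22 vCPU, 10 vCPU left
host 7: place 21 vCPU, 11 vCPU left
host 8: place 18 vCPU, 14 vCPU left
host 8: place 14 vCPU, 0 vCPU left
host 9: place 13 vCPU, 19 vCPU left
host 6: place 10 vCPU, 0 vCPU left
host 5: place 9 vCPU, 0 vCPU left

9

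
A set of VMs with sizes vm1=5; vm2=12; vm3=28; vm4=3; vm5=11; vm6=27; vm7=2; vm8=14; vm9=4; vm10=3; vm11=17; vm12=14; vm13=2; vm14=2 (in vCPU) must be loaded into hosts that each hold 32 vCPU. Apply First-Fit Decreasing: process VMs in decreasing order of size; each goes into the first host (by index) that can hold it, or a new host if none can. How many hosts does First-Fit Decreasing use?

5 hosts

Sorted descending: 28, 27, 17, 14, 14, 12, 11, 5, 4, 3, 3, 2, 2, 2.
28 vCPU → host 1 (remaining 4 vCPU)
27 vCPU → host 2 (remaining 5 vCPU)
17 vCPU → host 3 (remaining 15 vCPU)
14 vCPU → host 3 (remaining 1 vCPU)
14 vCPU → host 4 (remaining 18 vCPU)
12 vCPU → host 4 (remaining 6 vCPU)
11 vCPU → host 5 (remaining 21 vCPU)
5 vCPU → host 2 (remaining 0 vCPU)
4 vCPU → host 1 (remaining 0 vCPU)
3 vCPU → host 4 (remaining 3 vCPU)
3 vCPU → host 4 (remaining 0 vCPU)
2 vCPU → host 5 (remaining 19 vCPU)
2 vCPU → host 5 (remaining 17 vCPU)
2 vCPU → host 5 (remaining 15 vCPU)
Final hosts: [28,4] [27,5] [17,14] [14,12,3,3] [11,2,2,2].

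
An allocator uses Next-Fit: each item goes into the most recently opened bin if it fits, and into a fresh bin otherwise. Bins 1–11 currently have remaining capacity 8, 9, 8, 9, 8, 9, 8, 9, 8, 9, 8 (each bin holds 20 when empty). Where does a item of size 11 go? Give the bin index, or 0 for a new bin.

0

Next-Fit only looks at bin 11, which has 8 free.
11 does not fit, so a new bin is opened.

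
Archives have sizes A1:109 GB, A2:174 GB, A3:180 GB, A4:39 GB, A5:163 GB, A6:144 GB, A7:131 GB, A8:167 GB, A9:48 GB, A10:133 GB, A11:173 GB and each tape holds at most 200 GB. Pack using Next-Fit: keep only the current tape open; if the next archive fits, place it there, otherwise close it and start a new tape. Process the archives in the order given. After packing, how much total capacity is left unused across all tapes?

Put A1 (109 GB) in tape 1; 91 GB remain.
Put A2 (174 GB) in tape 2; 26 GB remain.
Put A3 (180 GB) in tape 3; 20 GB remain.
Put A4 (39 GB) in tape 4; 161 GB remain.
Put A5 (163 GB) in tape 5; 37 GB remain.
Put A6 (144 GB) in tape 6; 56 GB remain.
Put A7 (131 GB) in tape 7; 69 GB remain.
Put A8 (167 GB) in tape 8; 33 GB remain.
Put A9 (48 GB) in tape 9; 152 GB remain.
Put A10 (133 GB) in tape 9; 19 GB remain.
Put A11 (173 GB) in tape 10; 27 GB remain.
10 tapes × 200 GB = 2000 GB; used 1461 GB; unused 539 GB.

539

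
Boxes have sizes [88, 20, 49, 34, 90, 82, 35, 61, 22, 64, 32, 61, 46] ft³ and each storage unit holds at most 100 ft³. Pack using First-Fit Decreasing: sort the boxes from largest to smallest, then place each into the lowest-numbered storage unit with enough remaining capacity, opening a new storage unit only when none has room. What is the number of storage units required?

8 storage units

Sorted descending: 90, 88, 82, 64, 61, 61, 49, 46, 35, 34, 32, 22, 20.
storage unit 1: place 90 ft³, 10 ft³ left
storage unit 2: place 88 ft³, 12 ft³ left
storage unit 3: place 82 ft³, 18 ft³ left
storage unit 4: place 64 ft³, 36 ft³ left
storage unit 5: place 61 ft³, 39 ft³ left
storage unit 6: place 61 ft³, 39 ft³ left
storage unit 7: place 49 ft³, 51 ft³ left
storage unit 7: place 46 ft³, 5 ft³ left
storage unit 4: place 35 ft³, 1 ft³ left
storage unit 5: place 34 ft³, 5 ft³ left
storage unit 6: place 32 ft³, 7 ft³ left
storage unit 8: place 22 ft³, 78 ft³ left
storage unit 8: place 20 ft³, 58 ft³ left
Final storage units: [90] [88] [82] [64,35] [61,34] [61,32] [49,46] [22,20].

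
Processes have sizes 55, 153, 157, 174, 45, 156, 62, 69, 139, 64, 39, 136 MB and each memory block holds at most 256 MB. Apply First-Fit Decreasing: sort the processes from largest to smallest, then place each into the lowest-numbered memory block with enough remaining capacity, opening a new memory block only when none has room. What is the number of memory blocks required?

6

Sorted descending: 174, 157, 156, 153, 139, 136, 69, 64, 62, 55, 45, 39.
Put 174 MB in memory block 1; 82 MB remain.
Put 157 MB in memory block 2; 99 MB remain.
Put 156 MB in memory block 3; 100 MB remain.
Put 153 MB in memory block 4; 103 MB remain.
Put 139 MB in memory block 5; 117 MB remain.
Put 136 MB in memory block 6; 120 MB remain.
Put 69 MB in memory block 1; 13 MB remain.
Put 64 MB in memory block 2; 35 MB remain.
Put 62 MB in memory block 3; 38 MB remain.
Put 55 MB in memory block 4; 48 MB remain.
Put 45 MB in memory block 4; 3 MB remain.
Put 39 MB in memory block 5; 78 MB remain.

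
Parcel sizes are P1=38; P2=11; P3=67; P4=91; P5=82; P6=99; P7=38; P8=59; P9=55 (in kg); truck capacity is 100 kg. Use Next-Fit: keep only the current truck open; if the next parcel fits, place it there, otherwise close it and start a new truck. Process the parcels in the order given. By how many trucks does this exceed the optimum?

1

Next-Fit: [38,11] [67] [91] [82] [99] [38,59] [55] → 7 trucks.
Total size 540 kg; any packing needs at least ⌈540/100⌉ = 6 trucks.
An optimal packing achieves that bound: [99] [91] [82,11] [67] [59,38] [55,38] → 6 trucks.
Excess: 7 − 6 = 1.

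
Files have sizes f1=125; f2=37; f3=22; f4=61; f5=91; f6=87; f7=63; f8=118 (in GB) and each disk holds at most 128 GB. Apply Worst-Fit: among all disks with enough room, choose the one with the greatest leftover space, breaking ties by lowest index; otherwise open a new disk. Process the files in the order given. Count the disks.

6

Put f1 (125 GB) in disk 1; 3 GB remain.
Put f2 (37 GB) in disk 2; 91 GB remain.
Put f3 (22 GB) in disk 2; 69 GB remain.
Put f4 (61 GB) in disk 2; 8 GB remain.
Put f5 (91 GB) in disk 3; 37 GB remain.
Put f6 (87 GB) in disk 4; 41 GB remain.
Put f7 (63 GB) in disk 5; 65 GB remain.
Put f8 (118 GB) in disk 6; 10 GB remain.
Final disks: [125] [37,22,61] [91] [87] [63] [118].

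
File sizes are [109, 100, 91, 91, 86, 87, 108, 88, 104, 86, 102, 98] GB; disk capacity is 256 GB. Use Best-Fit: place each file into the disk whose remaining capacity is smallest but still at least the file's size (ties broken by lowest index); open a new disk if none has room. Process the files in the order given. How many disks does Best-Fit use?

109 GB → disk 1 (remaining 147 GB)
100 GB → disk 1 (remaining 47 GB)
91 GB → disk 2 (remaining 165 GB)
91 GB → disk 2 (remaining 74 GB)
86 GB → disk 3 (remaining 170 GB)
87 GB → disk 3 (remaining 83 GB)
108 GB → disk 4 (remaining 148 GB)
88 GB → disk 4 (remaining 60 GB)
104 GB → disk 5 (remaining 152 GB)
86 GB → disk 5 (remaining 66 GB)
102 GB → disk 6 (remaining 154 GB)
98 GB → disk 6 (remaining 56 GB)

6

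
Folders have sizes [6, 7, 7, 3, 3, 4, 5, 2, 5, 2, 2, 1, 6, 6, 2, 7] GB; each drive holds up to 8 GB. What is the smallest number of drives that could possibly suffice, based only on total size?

Total size = 6 + 7 + 7 + 3 + 3 + 4 + 5 + 2 + 5 + 2 + 2 + 1 + 6 + 6 + 2 + 7 = 68 GB.
⌈68 / 8⌉ = 9.

9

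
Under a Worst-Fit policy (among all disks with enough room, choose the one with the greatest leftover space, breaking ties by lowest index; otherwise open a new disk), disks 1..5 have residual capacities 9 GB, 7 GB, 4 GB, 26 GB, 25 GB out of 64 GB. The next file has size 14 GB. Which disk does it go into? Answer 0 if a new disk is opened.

Disks with room: disk 4 (26 GB), disk 5 (25 GB).
Most room is disk 4 with 26 GB free.

4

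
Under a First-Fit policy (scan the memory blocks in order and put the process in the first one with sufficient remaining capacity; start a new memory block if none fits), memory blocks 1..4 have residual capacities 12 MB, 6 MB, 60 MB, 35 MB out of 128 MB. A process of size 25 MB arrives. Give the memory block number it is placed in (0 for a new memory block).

3

Memory blocks with room: memory block 3 (60 MB), memory block 4 (35 MB).
The first with room is memory block 3.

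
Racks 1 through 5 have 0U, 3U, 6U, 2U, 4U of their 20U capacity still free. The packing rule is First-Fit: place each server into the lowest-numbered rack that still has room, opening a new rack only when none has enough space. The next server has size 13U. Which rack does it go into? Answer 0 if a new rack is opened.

0

No rack has ≥ 13U free, so a new rack is opened.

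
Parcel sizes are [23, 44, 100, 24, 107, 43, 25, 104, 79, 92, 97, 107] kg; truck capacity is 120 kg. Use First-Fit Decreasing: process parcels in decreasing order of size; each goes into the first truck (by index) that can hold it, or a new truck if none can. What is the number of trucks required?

Sorted descending: 107, 107, 104, 100, 97, 92, 79, 44, 43, 25, 24, 23.
truck 1: place 107 kg, 13 kg left
truck 2: place 107 kg, 13 kg left
truck 3: place 104 kg, 16 kg left
truck 4: place 100 kg, 20 kg left
truck 5: place 97 kg, 23 kg left
truck 6: place 92 kg, 28 kg left
truck 7: place 79 kg, 41 kg left
truck 8: place 44 kg, 76 kg left
truck 8: place 43 kg, 33 kg left
truck 6: place 25 kg, 3 kg left
truck 7: place 24 kg, 17 kg left
truck 5: place 23 kg, 0 kg left

8 trucks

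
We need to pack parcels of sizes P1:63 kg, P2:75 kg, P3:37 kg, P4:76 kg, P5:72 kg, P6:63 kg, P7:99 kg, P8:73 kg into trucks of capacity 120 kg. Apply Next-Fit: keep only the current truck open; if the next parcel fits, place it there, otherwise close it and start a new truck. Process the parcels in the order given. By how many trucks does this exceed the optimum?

0

Next-Fit: [63] [75,37] [76] [72] [63] [99] [73] → 7 trucks.
7 parcels exceed 60 kg (half the capacity), and no two of those can share a truck, so at least 7 trucks are needed.
So 7 is already optimal.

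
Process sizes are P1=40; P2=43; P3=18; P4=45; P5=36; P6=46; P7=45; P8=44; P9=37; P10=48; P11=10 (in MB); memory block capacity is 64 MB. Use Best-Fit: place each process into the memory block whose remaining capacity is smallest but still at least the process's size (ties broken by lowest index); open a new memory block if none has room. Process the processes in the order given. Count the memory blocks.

9 memory blocks

Put P1 (40 MB) in memory block 1; 24 MB remain.
Put P2 (43 MB) in memory block 2; 21 MB remain.
Put P3 (18 MB) in memory block 2; 3 MB remain.
Put P4 (45 MB) in memory block 3; 19 MB remain.
Put P5 (36 MB) in memory block 4; 28 MB remain.
Put P6 (46 MB) in memory block 5; 18 MB remain.
Put P7 (45 MB) in memory block 6; 19 MB remain.
Put P8 (44 MB) in memory block 7; 20 MB remain.
Put P9 (37 MB) in memory block 8; 27 MB remain.
Put P10 (48 MB) in memory block 9; 16 MB remain.
Put P11 (10 MB) in memory block 9; 6 MB remain.
Final memory blocks: [40] [43,18] [45] [36] [46] [45] [44] [37] [48,10].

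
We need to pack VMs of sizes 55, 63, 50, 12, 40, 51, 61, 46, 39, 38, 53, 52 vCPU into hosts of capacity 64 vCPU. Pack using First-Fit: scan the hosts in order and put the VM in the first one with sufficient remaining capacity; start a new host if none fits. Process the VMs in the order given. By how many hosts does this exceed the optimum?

First-Fit: [55] [63] [50,12] [40] [51] [61] [46] [39] [38] [53] [52] → 11 hosts.
11 VMs exceed 32 vCPU (half the capacity), and no two of those can share a host, so at least 11 hosts are needed.
So 11 is already optimal.

0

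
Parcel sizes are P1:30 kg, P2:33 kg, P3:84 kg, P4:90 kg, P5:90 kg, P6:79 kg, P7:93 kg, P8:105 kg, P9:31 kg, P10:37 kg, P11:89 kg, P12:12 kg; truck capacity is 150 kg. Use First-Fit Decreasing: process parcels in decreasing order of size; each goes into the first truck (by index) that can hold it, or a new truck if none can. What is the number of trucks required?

7

Sorted descending: 105, 93, 90, 90, 89, 84, 79, 37, 33, 31, 30, 12.
105 kg → truck 1 (remaining 45 kg)
93 kg → truck 2 (remaining 57 kg)
90 kg → truck 3 (remaining 60 kg)
90 kg → truck 4 (remaining 60 kg)
89 kg → truck 5 (remaining 61 kg)
84 kg → truck 6 (remaining 66 kg)
79 kg → truck 7 (remaining 71 kg)
37 kg → truck 1 (remaining 8 kg)
33 kg → truck 2 (remaining 24 kg)
31 kg → truck 3 (remaining 29 kg)
30 kg → truck 4 (remaining 30 kg)
12 kg → truck 2 (remaining 12 kg)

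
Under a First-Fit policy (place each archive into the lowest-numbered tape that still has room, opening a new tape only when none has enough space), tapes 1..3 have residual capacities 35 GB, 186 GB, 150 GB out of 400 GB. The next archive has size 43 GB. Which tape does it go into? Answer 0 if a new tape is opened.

2

Tapes with room: tape 2 (186 GB), tape 3 (150 GB).
The first with room is tape 2.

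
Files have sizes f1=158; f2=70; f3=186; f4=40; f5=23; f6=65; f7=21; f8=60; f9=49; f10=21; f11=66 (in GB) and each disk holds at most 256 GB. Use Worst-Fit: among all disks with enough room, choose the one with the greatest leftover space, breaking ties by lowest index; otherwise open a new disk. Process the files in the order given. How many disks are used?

f1 (158 GB) → disk 1 (remaining 98 GB)
f2 (70 GB) → disk 1 (remaining 28 GB)
f3 (186 GB) → disk 2 (remaining 70 GB)
f4 (40 GB) → disk 2 (remaining 30 GB)
f5 (23 GB) → disk 2 (remaining 7 GB)
f6 (65 GB) → disk 3 (remaining 191 GB)
f7 (21 GB) → disk 3 (remaining 170 GB)
f8 (60 GB) → disk 3 (remaining 110 GB)
f9 (49 GB) → disk 3 (remaining 61 GB)
f10 (21 GB) → disk 3 (remaining 40 GB)
f11 (66 GB) → disk 4 (remaining 190 GB)

4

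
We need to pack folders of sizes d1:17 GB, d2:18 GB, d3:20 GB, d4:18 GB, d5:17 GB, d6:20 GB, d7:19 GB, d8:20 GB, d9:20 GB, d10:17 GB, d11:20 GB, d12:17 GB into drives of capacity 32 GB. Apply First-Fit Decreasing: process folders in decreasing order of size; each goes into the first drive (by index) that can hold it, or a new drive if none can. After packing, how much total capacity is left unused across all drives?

Sorted descending: 20, 20, 20, 20, 20, 19, 18, 18, 17, 17, 17, 17.
Put 20 GB in drive 1; 12 GB remain.
Put 20 GB in drive 2; 12 GB remain.
Put 20 GB in drive 3; 12 GB remain.
Put 20 GB in drive 4; 12 GB remain.
Put 20 GB in drive 5; 12 GB remain.
Put 19 GB in drive 6; 13 GB remain.
Put 18 GB in drive 7; 14 GB remain.
Put 18 GB in drive 8; 14 GB remain.
Put 17 GB in drive 9; 15 GB remain.
Put 17 GB in drive 10; 15 GB remain.
Put 17 GB in drive 11; 15 GB remain.
Put 17 GB in drive 12; 15 GB remain.
12 drives × 32 GB = 384 GB; used 223 GB; unused 161 GB.

161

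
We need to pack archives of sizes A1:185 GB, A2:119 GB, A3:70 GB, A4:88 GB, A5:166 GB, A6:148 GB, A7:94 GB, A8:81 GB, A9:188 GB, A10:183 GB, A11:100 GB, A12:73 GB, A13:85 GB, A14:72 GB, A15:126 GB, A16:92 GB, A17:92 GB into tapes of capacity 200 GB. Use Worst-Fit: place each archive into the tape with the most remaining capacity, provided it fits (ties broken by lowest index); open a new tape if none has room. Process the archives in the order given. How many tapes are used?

tape 1: place A1 (185 GB), 15 GB left
tape 2: place A2 (119 GB), 81 GB left
tape 2: place A3 (70 GB), 11 GB left
tape 3: place A4 (88 GB), 112 GB left
tape 4: place A5 (166 GB), 34 GB left
tape 5: place A6 (148 GB), 52 GB left
tape 3: place A7 (94 GB), 18 GB left
tape 6: place A8 (81 GB), 119 GB left
tape 7: place A9 (188 GB), 12 GB left
tape 8: place A10 (183 GB), 17 GB left
tape 6: place A11 (100 GB), 19 GB left
tape 9: place A12 (73 GB), 127 GB left
tape 9: place A13 (85 GB), 42 GB left
tape 10: place A14 (72 GB), 128 GB left
tape 10: place A15 (126 GB), 2 GB left
tape 11: place A16 (92 GB), 108 GB left
tape 11: place A17 (92 GB), 16 GB left

11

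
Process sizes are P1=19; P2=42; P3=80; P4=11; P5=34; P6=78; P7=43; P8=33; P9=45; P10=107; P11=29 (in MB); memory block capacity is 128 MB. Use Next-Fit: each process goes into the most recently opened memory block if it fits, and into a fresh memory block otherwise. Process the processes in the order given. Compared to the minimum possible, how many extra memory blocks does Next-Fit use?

1

Next-Fit: [19,42] [80,11,34] [78,43] [33,45] [107] [29] → 6 memory blocks.
Total size 521 MB; any packing needs at least ⌈521/128⌉ = 5 memory blocks.
An optimal packing achieves that bound: [107,19] [80,45] [78,43] [42,34,33,11] [29] → 5 memory blocks.
Excess: 6 − 5 = 1.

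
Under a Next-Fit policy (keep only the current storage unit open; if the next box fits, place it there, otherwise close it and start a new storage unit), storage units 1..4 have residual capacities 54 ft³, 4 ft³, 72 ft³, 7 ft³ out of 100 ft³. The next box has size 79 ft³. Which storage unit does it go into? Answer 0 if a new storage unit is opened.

Next-Fit only looks at storage unit 4, which has 7 ft³ free.
79 ft³ does not fit, so a new storage unit is opened.

0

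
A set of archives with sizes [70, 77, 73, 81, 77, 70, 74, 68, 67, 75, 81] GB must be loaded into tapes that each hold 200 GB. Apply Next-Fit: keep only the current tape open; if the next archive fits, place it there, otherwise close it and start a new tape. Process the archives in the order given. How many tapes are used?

70 GB → tape 1 (remaining 130 GB)
77 GB → tape 1 (remaining 53 GB)
73 GB → tape 2 (remaining 127 GB)
81 GB → tape 2 (remaining 46 GB)
77 GB → tape 3 (remaining 123 GB)
70 GB → tape 3 (remaining 53 GB)
74 GB → tape 4 (remaining 126 GB)
68 GB → tape 4 (remaining 58 GB)
67 GB → tape 5 (remaining 133 GB)
75 GB → tape 5 (remaining 58 GB)
81 GB → tape 6 (remaining 119 GB)
Final tapes: [70,77] [73,81] [77,70] [74,68] [67,75] [81].

6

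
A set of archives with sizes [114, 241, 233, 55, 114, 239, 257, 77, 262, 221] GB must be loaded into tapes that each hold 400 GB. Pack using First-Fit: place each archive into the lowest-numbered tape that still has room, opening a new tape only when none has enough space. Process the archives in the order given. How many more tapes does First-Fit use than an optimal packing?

0

First-Fit: [114,241] [233,55,77] [114,239] [257] [262] [221] → 6 tapes.
6 archives exceed 200 GB (half the capacity), and no two of those can share a tape, so at least 6 tapes are needed.
So 6 is already optimal.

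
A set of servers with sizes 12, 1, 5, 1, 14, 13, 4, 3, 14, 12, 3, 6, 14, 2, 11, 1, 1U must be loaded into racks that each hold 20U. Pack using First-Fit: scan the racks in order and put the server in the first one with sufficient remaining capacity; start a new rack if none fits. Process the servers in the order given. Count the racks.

12U → rack 1 (remaining 8U)
1U → rack 1 (remaining 7U)
5U → rack 1 (remaining 2U)
1U → rack 1 (remaining 1U)
14U → rack 2 (remaining 6U)
13U → rack 3 (remaining 7U)
4U → rack 2 (remaining 2U)
3U → rack 3 (remaining 4U)
14U → rack 4 (remaining 6U)
12U → rack 5 (remaining 8U)
3U → rack 3 (remaining 1U)
6U → rack 4 (remaining 0U)
14U → rack 6 (remaining 6U)
2U → rack 2 (remaining 0U)
11U → rack 7 (remaining 9U)
1U → rack 1 (remaining 0U)
1U → rack 3 (remaining 0U)
Final racks: [12,1,5,1,1] [14,4,2] [13,3,3,1] [14,6] [12] [14] [11].

7 racks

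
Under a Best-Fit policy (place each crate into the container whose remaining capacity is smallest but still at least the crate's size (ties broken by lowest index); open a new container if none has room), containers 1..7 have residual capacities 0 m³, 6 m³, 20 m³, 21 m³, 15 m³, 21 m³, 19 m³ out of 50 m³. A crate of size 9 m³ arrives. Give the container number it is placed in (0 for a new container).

Containers with room: container 3 (20 m³), container 4 (21 m³), container 5 (15 m³), container 6 (21 m³), container 7 (19 m³).
Tightest fit is container 5 with 15 m³ free.

5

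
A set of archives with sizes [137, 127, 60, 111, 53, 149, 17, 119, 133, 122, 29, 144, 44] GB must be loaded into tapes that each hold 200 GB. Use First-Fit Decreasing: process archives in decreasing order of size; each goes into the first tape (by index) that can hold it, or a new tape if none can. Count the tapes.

Sorted descending: 149, 144, 137, 133, 127, 122, 119, 111, 60, 53, 44, 29, 17.
tape 1: place 149 GB, 51 GB left
tape 2: place 144 GB, 56 GB left
tape 3: place 137 GB, 63 GB left
tape 4: place 133 GB, 67 GB left
tape 5: place 127 GB, 73 GB left
tape 6: place 122 GB, 78 GB left
tape 7: place 119 GB, 81 GB left
tape 8: place 111 GB, 89 GB left
tape 3: place 60 GB, 3 GB left
tape 2: place 53 GB, 3 GB left
tape 1: place 44 GB, 7 GB left
tape 4: place 29 GB, 38 GB left
tape 4: place 17 GB, 21 GB left

8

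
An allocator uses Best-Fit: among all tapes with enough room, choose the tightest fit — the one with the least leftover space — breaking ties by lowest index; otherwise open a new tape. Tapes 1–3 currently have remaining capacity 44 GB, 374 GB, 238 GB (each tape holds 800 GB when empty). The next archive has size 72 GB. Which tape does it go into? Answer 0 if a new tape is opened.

Tapes with room: tape 2 (374 GB), tape 3 (238 GB).
Tightest fit is tape 3 with 238 GB free.

3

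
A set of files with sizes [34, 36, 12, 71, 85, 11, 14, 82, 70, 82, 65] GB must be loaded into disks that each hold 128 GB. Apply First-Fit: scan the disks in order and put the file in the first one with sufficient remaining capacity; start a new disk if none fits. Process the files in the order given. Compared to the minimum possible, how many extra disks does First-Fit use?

1

First-Fit: [34,36,12,11,14] [71] [85] [82] [70] [82] [65] → 7 disks.
6 files exceed 64 GB (half the capacity), and no two of those can share a disk, so at least 6 disks are needed.
An optimal packing achieves that bound: [85,36] [82,34,12] [82,14,11] [71] [70] [65] → 6 disks.
Excess: 7 − 6 = 1.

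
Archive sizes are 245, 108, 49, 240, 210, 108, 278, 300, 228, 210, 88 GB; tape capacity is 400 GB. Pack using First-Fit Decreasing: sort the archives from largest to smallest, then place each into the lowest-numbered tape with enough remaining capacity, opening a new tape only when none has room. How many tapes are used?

Sorted descending: 300, 278, 245, 240, 228, 210, 210, 108, 108, 88, 49.
tape 1: place 300 GB, 100 GB left
tape 2: place 278 GB, 122 GB left
tape 3: place 245 GB, 155 GB left
tape 4: place 240 GB, 160 GB left
tape 5: place 228 GB, 172 GB left
tape 6: place 210 GB, 190 GB left
tape 7: place 210 GB, 190 GB left
tape 2: place 108 GB, 14 GB left
tape 3: place 108 GB, 47 GB left
tape 1: place 88 GB, 12 GB left
tape 4: place 49 GB, 111 GB left

7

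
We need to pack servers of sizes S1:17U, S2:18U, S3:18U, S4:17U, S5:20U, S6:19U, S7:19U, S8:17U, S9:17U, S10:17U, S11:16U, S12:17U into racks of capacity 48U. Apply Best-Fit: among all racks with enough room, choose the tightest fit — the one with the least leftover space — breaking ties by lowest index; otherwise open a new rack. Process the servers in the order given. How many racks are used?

6

Put S1 (17U) in rack 1; 31U remain.
Put S2 (18U) in rack 1; 13U remain.
Put S3 (18U) in rack 2; 30U remain.
Put S4 (17U) in rack 2; 13U remain.
Put S5 (20U) in rack 3; 28U remain.
Put S6 (19U) in rack 3; 9U remain.
Put S7 (19U) in rack 4; 29U remain.
Put S8 (17U) in rack 4; 12U remain.
Put S9 (17U) in rack 5; 31U remain.
Put S10 (17U) in rack 5; 14U remain.
Put S11 (16U) in rack 6; 32U remain.
Put S12 (17U) in rack 6; 15U remain.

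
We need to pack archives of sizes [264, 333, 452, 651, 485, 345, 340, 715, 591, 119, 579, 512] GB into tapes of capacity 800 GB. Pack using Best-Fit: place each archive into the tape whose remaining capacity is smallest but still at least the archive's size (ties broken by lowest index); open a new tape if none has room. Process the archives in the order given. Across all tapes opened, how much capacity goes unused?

264 GB → tape 1 (remaining 536 GB)
333 GB → tape 1 (remaining 203 GB)
452 GB → tape 2 (remaining 348 GB)
651 GB → tape 3 (remaining 149 GB)
485 GB → tape 4 (remaining 315 GB)
345 GB → tape 2 (remaining 3 GB)
340 GB → tape 5 (remaining 460 GB)
715 GB → tape 6 (remaining 85 GB)
591 GB → tape 7 (remaining 209 GB)
119 GB → tape 3 (remaining 30 GB)
579 GB → tape 8 (remaining 221 GB)
512 GB → tape 9 (remaining 288 GB)
9 tapes × 800 GB = 7200 GB; used 5386 GB; unused 1814 GB.

1814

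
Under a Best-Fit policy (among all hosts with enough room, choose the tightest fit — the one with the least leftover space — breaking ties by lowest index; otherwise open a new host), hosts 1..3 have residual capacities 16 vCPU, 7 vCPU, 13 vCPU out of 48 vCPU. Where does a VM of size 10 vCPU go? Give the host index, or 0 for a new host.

3

Hosts with room: host 1 (16 vCPU), host 3 (13 vCPU).
Tightest fit is host 3 with 13 vCPU free.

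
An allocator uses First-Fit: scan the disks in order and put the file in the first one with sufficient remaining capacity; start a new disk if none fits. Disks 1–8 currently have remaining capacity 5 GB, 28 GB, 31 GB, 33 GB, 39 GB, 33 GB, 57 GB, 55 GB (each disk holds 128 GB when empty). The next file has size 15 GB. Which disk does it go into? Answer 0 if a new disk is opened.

2

Disks with room: disk 2 (28 GB), disk 3 (31 GB), disk 4 (33 GB), disk 5 (39 GB), disk 6 (33 GB), disk 7 (57 GB), disk 8 (55 GB).
The first with room is disk 2.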